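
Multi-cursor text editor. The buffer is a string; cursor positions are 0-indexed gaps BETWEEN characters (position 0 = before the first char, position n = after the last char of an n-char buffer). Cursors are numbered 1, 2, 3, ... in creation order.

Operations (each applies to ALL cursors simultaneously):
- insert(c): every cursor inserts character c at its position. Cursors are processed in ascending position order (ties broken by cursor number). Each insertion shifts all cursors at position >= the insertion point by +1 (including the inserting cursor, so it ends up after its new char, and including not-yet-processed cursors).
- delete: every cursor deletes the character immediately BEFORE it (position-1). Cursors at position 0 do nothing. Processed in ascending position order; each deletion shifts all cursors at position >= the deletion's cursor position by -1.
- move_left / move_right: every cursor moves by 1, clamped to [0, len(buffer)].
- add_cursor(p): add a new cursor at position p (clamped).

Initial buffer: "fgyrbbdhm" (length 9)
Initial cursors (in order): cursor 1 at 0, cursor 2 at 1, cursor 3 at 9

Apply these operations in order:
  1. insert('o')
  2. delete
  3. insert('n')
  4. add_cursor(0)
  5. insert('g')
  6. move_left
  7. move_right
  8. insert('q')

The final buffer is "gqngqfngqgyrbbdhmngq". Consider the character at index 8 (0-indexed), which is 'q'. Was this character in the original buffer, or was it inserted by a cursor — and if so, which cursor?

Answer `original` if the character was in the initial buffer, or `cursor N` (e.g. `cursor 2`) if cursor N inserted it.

After op 1 (insert('o')): buffer="ofogyrbbdhmo" (len 12), cursors c1@1 c2@3 c3@12, authorship 1.2........3
After op 2 (delete): buffer="fgyrbbdhm" (len 9), cursors c1@0 c2@1 c3@9, authorship .........
After op 3 (insert('n')): buffer="nfngyrbbdhmn" (len 12), cursors c1@1 c2@3 c3@12, authorship 1.2........3
After op 4 (add_cursor(0)): buffer="nfngyrbbdhmn" (len 12), cursors c4@0 c1@1 c2@3 c3@12, authorship 1.2........3
After op 5 (insert('g')): buffer="gngfnggyrbbdhmng" (len 16), cursors c4@1 c1@3 c2@6 c3@16, authorship 411.22........33
After op 6 (move_left): buffer="gngfnggyrbbdhmng" (len 16), cursors c4@0 c1@2 c2@5 c3@15, authorship 411.22........33
After op 7 (move_right): buffer="gngfnggyrbbdhmng" (len 16), cursors c4@1 c1@3 c2@6 c3@16, authorship 411.22........33
After op 8 (insert('q')): buffer="gqngqfngqgyrbbdhmngq" (len 20), cursors c4@2 c1@5 c2@9 c3@20, authorship 44111.222........333
Authorship (.=original, N=cursor N): 4 4 1 1 1 . 2 2 2 . . . . . . . . 3 3 3
Index 8: author = 2

Answer: cursor 2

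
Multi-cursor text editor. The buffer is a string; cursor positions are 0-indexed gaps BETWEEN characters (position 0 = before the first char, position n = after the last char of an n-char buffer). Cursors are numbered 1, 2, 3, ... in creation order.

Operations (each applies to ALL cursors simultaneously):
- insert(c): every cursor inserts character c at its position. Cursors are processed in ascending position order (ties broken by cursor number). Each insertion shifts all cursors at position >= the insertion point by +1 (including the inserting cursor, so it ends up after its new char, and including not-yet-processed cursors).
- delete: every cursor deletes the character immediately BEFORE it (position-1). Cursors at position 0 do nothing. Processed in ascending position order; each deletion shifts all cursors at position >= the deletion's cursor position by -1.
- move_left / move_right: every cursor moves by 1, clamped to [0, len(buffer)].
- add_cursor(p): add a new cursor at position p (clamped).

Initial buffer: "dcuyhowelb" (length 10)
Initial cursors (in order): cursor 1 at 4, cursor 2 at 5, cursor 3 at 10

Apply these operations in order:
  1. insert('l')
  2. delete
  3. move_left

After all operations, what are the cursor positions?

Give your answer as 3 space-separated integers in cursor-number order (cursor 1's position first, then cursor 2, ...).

Answer: 3 4 9

Derivation:
After op 1 (insert('l')): buffer="dcuylhlowelbl" (len 13), cursors c1@5 c2@7 c3@13, authorship ....1.2.....3
After op 2 (delete): buffer="dcuyhowelb" (len 10), cursors c1@4 c2@5 c3@10, authorship ..........
After op 3 (move_left): buffer="dcuyhowelb" (len 10), cursors c1@3 c2@4 c3@9, authorship ..........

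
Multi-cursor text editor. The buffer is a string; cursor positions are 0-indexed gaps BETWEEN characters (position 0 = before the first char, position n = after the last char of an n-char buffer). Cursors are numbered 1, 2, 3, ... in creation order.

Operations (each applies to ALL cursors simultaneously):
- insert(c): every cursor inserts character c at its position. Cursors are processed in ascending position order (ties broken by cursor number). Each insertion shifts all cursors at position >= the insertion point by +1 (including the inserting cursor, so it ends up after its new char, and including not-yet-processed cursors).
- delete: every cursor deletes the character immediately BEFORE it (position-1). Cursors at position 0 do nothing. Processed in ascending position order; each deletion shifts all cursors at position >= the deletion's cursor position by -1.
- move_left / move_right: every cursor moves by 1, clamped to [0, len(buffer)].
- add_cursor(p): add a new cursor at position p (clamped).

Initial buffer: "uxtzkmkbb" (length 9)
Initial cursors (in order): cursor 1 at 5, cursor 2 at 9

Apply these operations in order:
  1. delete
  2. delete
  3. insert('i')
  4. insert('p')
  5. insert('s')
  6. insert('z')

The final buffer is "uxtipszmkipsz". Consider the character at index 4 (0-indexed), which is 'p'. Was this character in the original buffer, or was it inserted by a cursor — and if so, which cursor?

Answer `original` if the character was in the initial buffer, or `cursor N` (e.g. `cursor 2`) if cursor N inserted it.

Answer: cursor 1

Derivation:
After op 1 (delete): buffer="uxtzmkb" (len 7), cursors c1@4 c2@7, authorship .......
After op 2 (delete): buffer="uxtmk" (len 5), cursors c1@3 c2@5, authorship .....
After op 3 (insert('i')): buffer="uxtimki" (len 7), cursors c1@4 c2@7, authorship ...1..2
After op 4 (insert('p')): buffer="uxtipmkip" (len 9), cursors c1@5 c2@9, authorship ...11..22
After op 5 (insert('s')): buffer="uxtipsmkips" (len 11), cursors c1@6 c2@11, authorship ...111..222
After op 6 (insert('z')): buffer="uxtipszmkipsz" (len 13), cursors c1@7 c2@13, authorship ...1111..2222
Authorship (.=original, N=cursor N): . . . 1 1 1 1 . . 2 2 2 2
Index 4: author = 1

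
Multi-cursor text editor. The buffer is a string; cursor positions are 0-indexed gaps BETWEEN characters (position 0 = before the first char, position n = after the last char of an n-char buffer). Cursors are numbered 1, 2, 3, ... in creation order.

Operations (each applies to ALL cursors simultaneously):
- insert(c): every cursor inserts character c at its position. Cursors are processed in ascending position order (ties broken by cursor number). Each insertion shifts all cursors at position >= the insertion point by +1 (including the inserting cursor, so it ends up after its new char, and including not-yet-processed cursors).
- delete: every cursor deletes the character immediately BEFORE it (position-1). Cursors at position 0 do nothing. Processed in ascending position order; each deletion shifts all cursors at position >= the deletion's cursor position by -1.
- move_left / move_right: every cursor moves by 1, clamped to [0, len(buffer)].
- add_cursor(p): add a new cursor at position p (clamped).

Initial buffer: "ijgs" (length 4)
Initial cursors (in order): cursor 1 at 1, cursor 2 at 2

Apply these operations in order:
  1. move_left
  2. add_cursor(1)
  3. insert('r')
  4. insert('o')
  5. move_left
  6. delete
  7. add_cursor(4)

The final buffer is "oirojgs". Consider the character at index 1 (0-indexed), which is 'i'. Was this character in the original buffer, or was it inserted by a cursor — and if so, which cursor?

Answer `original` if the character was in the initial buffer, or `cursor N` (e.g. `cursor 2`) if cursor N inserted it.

After op 1 (move_left): buffer="ijgs" (len 4), cursors c1@0 c2@1, authorship ....
After op 2 (add_cursor(1)): buffer="ijgs" (len 4), cursors c1@0 c2@1 c3@1, authorship ....
After op 3 (insert('r')): buffer="rirrjgs" (len 7), cursors c1@1 c2@4 c3@4, authorship 1.23...
After op 4 (insert('o')): buffer="roirroojgs" (len 10), cursors c1@2 c2@7 c3@7, authorship 11.2323...
After op 5 (move_left): buffer="roirroojgs" (len 10), cursors c1@1 c2@6 c3@6, authorship 11.2323...
After op 6 (delete): buffer="oirojgs" (len 7), cursors c1@0 c2@3 c3@3, authorship 1.23...
After op 7 (add_cursor(4)): buffer="oirojgs" (len 7), cursors c1@0 c2@3 c3@3 c4@4, authorship 1.23...
Authorship (.=original, N=cursor N): 1 . 2 3 . . .
Index 1: author = original

Answer: original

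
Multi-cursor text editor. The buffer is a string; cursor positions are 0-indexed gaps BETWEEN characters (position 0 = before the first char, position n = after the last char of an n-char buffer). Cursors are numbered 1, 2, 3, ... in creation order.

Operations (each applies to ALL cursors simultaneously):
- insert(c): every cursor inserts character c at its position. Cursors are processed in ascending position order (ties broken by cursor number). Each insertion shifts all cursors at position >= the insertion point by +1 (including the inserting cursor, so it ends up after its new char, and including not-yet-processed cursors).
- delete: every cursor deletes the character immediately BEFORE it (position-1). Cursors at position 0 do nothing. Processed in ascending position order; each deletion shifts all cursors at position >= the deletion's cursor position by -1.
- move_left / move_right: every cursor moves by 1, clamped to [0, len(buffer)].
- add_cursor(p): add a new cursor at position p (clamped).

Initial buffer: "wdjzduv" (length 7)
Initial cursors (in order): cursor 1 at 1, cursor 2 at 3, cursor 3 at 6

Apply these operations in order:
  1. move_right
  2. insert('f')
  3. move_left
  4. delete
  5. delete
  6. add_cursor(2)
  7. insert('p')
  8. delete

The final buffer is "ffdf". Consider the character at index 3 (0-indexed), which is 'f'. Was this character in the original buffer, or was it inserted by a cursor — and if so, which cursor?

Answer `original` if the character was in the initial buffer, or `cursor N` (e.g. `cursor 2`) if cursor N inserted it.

After op 1 (move_right): buffer="wdjzduv" (len 7), cursors c1@2 c2@4 c3@7, authorship .......
After op 2 (insert('f')): buffer="wdfjzfduvf" (len 10), cursors c1@3 c2@6 c3@10, authorship ..1..2...3
After op 3 (move_left): buffer="wdfjzfduvf" (len 10), cursors c1@2 c2@5 c3@9, authorship ..1..2...3
After op 4 (delete): buffer="wfjfduf" (len 7), cursors c1@1 c2@3 c3@6, authorship .1.2..3
After op 5 (delete): buffer="ffdf" (len 4), cursors c1@0 c2@1 c3@3, authorship 12.3
After op 6 (add_cursor(2)): buffer="ffdf" (len 4), cursors c1@0 c2@1 c4@2 c3@3, authorship 12.3
After op 7 (insert('p')): buffer="pfpfpdpf" (len 8), cursors c1@1 c2@3 c4@5 c3@7, authorship 11224.33
After op 8 (delete): buffer="ffdf" (len 4), cursors c1@0 c2@1 c4@2 c3@3, authorship 12.3
Authorship (.=original, N=cursor N): 1 2 . 3
Index 3: author = 3

Answer: cursor 3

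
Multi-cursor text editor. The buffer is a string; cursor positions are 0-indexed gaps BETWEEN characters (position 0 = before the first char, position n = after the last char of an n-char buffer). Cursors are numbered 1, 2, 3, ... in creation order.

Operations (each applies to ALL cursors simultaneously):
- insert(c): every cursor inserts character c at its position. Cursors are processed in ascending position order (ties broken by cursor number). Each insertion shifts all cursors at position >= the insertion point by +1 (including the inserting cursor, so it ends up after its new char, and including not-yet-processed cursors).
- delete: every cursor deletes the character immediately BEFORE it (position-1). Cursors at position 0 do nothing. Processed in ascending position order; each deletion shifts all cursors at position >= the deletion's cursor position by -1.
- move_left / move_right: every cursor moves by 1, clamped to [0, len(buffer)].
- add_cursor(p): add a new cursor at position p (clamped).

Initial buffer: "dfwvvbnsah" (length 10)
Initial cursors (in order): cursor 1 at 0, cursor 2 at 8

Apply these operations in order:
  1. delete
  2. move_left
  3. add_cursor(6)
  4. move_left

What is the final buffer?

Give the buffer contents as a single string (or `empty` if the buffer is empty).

Answer: dfwvvbnah

Derivation:
After op 1 (delete): buffer="dfwvvbnah" (len 9), cursors c1@0 c2@7, authorship .........
After op 2 (move_left): buffer="dfwvvbnah" (len 9), cursors c1@0 c2@6, authorship .........
After op 3 (add_cursor(6)): buffer="dfwvvbnah" (len 9), cursors c1@0 c2@6 c3@6, authorship .........
After op 4 (move_left): buffer="dfwvvbnah" (len 9), cursors c1@0 c2@5 c3@5, authorship .........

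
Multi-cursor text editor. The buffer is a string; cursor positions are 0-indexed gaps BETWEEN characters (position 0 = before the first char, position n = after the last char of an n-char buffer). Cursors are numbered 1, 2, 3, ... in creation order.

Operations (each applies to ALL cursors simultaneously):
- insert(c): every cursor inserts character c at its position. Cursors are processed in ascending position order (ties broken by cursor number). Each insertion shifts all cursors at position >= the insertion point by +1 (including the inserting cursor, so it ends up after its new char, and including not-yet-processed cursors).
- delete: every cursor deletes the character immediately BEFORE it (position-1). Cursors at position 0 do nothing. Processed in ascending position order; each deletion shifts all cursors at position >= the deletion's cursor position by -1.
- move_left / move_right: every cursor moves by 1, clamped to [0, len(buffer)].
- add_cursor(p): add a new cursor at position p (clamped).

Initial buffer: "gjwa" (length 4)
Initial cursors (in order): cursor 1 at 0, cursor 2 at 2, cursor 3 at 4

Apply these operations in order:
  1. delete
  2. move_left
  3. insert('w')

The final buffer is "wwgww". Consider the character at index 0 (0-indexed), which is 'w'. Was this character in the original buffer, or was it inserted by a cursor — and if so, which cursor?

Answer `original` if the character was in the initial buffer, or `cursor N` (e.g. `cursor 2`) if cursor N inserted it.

Answer: cursor 1

Derivation:
After op 1 (delete): buffer="gw" (len 2), cursors c1@0 c2@1 c3@2, authorship ..
After op 2 (move_left): buffer="gw" (len 2), cursors c1@0 c2@0 c3@1, authorship ..
After op 3 (insert('w')): buffer="wwgww" (len 5), cursors c1@2 c2@2 c3@4, authorship 12.3.
Authorship (.=original, N=cursor N): 1 2 . 3 .
Index 0: author = 1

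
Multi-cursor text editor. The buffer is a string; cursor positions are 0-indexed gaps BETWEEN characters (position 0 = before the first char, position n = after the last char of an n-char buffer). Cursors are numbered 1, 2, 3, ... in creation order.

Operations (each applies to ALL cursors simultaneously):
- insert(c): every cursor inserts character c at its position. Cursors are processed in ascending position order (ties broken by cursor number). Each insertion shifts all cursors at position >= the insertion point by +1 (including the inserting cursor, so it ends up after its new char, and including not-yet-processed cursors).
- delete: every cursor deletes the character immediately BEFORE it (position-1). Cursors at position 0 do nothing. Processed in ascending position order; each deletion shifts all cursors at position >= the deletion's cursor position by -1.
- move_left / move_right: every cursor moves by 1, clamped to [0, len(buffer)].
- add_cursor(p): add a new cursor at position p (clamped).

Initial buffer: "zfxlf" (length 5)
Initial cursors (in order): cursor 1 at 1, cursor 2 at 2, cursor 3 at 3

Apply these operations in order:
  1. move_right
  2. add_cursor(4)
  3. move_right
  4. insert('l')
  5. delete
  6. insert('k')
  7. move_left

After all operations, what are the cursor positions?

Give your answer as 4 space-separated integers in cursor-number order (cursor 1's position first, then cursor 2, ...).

After op 1 (move_right): buffer="zfxlf" (len 5), cursors c1@2 c2@3 c3@4, authorship .....
After op 2 (add_cursor(4)): buffer="zfxlf" (len 5), cursors c1@2 c2@3 c3@4 c4@4, authorship .....
After op 3 (move_right): buffer="zfxlf" (len 5), cursors c1@3 c2@4 c3@5 c4@5, authorship .....
After op 4 (insert('l')): buffer="zfxlllfll" (len 9), cursors c1@4 c2@6 c3@9 c4@9, authorship ...1.2.34
After op 5 (delete): buffer="zfxlf" (len 5), cursors c1@3 c2@4 c3@5 c4@5, authorship .....
After op 6 (insert('k')): buffer="zfxklkfkk" (len 9), cursors c1@4 c2@6 c3@9 c4@9, authorship ...1.2.34
After op 7 (move_left): buffer="zfxklkfkk" (len 9), cursors c1@3 c2@5 c3@8 c4@8, authorship ...1.2.34

Answer: 3 5 8 8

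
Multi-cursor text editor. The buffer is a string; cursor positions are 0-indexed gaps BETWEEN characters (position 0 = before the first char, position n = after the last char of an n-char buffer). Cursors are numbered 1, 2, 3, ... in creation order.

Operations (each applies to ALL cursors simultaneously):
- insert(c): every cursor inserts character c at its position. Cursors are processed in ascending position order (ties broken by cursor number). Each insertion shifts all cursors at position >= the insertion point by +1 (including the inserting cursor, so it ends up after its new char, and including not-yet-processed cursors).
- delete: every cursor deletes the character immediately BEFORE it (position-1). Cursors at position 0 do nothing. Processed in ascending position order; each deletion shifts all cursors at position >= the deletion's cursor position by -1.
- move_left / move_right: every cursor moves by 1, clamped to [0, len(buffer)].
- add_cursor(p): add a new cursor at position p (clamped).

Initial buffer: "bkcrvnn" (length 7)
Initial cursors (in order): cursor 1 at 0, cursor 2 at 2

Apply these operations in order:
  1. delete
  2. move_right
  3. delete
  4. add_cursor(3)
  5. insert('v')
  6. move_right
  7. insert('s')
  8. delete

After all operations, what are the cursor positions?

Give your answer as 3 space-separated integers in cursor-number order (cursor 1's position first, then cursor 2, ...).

Answer: 3 3 7

Derivation:
After op 1 (delete): buffer="bcrvnn" (len 6), cursors c1@0 c2@1, authorship ......
After op 2 (move_right): buffer="bcrvnn" (len 6), cursors c1@1 c2@2, authorship ......
After op 3 (delete): buffer="rvnn" (len 4), cursors c1@0 c2@0, authorship ....
After op 4 (add_cursor(3)): buffer="rvnn" (len 4), cursors c1@0 c2@0 c3@3, authorship ....
After op 5 (insert('v')): buffer="vvrvnvn" (len 7), cursors c1@2 c2@2 c3@6, authorship 12...3.
After op 6 (move_right): buffer="vvrvnvn" (len 7), cursors c1@3 c2@3 c3@7, authorship 12...3.
After op 7 (insert('s')): buffer="vvrssvnvns" (len 10), cursors c1@5 c2@5 c3@10, authorship 12.12..3.3
After op 8 (delete): buffer="vvrvnvn" (len 7), cursors c1@3 c2@3 c3@7, authorship 12...3.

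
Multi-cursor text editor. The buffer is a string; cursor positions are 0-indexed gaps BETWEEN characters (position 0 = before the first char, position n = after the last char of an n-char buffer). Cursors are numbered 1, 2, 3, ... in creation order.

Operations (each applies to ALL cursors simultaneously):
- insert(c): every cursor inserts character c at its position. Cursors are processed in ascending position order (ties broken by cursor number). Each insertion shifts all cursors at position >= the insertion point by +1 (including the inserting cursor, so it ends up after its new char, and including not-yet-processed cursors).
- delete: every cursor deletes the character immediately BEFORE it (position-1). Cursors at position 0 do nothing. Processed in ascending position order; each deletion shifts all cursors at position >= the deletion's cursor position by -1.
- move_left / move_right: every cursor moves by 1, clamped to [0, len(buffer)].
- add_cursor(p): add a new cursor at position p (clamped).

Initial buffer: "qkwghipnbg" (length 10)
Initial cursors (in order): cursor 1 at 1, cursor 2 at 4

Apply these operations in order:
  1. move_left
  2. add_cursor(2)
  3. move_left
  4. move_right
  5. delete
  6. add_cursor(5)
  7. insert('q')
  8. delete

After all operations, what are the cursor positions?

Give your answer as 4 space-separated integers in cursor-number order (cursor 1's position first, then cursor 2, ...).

After op 1 (move_left): buffer="qkwghipnbg" (len 10), cursors c1@0 c2@3, authorship ..........
After op 2 (add_cursor(2)): buffer="qkwghipnbg" (len 10), cursors c1@0 c3@2 c2@3, authorship ..........
After op 3 (move_left): buffer="qkwghipnbg" (len 10), cursors c1@0 c3@1 c2@2, authorship ..........
After op 4 (move_right): buffer="qkwghipnbg" (len 10), cursors c1@1 c3@2 c2@3, authorship ..........
After op 5 (delete): buffer="ghipnbg" (len 7), cursors c1@0 c2@0 c3@0, authorship .......
After op 6 (add_cursor(5)): buffer="ghipnbg" (len 7), cursors c1@0 c2@0 c3@0 c4@5, authorship .......
After op 7 (insert('q')): buffer="qqqghipnqbg" (len 11), cursors c1@3 c2@3 c3@3 c4@9, authorship 123.....4..
After op 8 (delete): buffer="ghipnbg" (len 7), cursors c1@0 c2@0 c3@0 c4@5, authorship .......

Answer: 0 0 0 5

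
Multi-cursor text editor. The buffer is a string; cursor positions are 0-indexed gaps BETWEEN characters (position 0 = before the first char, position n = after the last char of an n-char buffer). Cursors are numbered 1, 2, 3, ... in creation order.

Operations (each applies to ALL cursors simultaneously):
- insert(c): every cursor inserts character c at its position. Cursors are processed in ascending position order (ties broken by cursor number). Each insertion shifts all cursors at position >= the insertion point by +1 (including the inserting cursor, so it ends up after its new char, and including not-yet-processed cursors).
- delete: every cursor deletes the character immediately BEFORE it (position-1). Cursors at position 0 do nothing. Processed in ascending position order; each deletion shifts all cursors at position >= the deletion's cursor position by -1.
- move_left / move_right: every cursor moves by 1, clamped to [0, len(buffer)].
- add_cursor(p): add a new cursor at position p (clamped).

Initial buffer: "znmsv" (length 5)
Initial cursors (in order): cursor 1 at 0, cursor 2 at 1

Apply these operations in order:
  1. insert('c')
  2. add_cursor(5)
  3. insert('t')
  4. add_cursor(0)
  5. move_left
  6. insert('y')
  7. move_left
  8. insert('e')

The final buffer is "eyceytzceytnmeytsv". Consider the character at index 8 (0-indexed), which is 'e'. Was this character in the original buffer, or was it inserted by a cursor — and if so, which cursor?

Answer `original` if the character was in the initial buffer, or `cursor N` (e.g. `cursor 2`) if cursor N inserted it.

After op 1 (insert('c')): buffer="czcnmsv" (len 7), cursors c1@1 c2@3, authorship 1.2....
After op 2 (add_cursor(5)): buffer="czcnmsv" (len 7), cursors c1@1 c2@3 c3@5, authorship 1.2....
After op 3 (insert('t')): buffer="ctzctnmtsv" (len 10), cursors c1@2 c2@5 c3@8, authorship 11.22..3..
After op 4 (add_cursor(0)): buffer="ctzctnmtsv" (len 10), cursors c4@0 c1@2 c2@5 c3@8, authorship 11.22..3..
After op 5 (move_left): buffer="ctzctnmtsv" (len 10), cursors c4@0 c1@1 c2@4 c3@7, authorship 11.22..3..
After op 6 (insert('y')): buffer="ycytzcytnmytsv" (len 14), cursors c4@1 c1@3 c2@7 c3@11, authorship 4111.222..33..
After op 7 (move_left): buffer="ycytzcytnmytsv" (len 14), cursors c4@0 c1@2 c2@6 c3@10, authorship 4111.222..33..
After op 8 (insert('e')): buffer="eyceytzceytnmeytsv" (len 18), cursors c4@1 c1@4 c2@9 c3@14, authorship 441111.2222..333..
Authorship (.=original, N=cursor N): 4 4 1 1 1 1 . 2 2 2 2 . . 3 3 3 . .
Index 8: author = 2

Answer: cursor 2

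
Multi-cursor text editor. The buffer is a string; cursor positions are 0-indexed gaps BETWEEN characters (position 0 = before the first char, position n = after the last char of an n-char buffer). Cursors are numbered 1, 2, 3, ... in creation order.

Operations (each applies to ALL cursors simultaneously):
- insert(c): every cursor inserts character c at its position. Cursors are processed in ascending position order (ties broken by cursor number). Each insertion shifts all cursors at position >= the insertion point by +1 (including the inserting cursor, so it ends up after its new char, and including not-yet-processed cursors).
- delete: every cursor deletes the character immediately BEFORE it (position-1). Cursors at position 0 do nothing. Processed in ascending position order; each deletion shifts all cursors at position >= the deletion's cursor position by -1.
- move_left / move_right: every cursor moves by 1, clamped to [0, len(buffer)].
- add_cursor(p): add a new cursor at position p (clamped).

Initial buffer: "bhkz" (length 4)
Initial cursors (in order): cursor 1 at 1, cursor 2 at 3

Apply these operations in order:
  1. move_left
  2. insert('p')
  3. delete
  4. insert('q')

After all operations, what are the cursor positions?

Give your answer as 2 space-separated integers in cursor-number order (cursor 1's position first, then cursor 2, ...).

Answer: 1 4

Derivation:
After op 1 (move_left): buffer="bhkz" (len 4), cursors c1@0 c2@2, authorship ....
After op 2 (insert('p')): buffer="pbhpkz" (len 6), cursors c1@1 c2@4, authorship 1..2..
After op 3 (delete): buffer="bhkz" (len 4), cursors c1@0 c2@2, authorship ....
After op 4 (insert('q')): buffer="qbhqkz" (len 6), cursors c1@1 c2@4, authorship 1..2..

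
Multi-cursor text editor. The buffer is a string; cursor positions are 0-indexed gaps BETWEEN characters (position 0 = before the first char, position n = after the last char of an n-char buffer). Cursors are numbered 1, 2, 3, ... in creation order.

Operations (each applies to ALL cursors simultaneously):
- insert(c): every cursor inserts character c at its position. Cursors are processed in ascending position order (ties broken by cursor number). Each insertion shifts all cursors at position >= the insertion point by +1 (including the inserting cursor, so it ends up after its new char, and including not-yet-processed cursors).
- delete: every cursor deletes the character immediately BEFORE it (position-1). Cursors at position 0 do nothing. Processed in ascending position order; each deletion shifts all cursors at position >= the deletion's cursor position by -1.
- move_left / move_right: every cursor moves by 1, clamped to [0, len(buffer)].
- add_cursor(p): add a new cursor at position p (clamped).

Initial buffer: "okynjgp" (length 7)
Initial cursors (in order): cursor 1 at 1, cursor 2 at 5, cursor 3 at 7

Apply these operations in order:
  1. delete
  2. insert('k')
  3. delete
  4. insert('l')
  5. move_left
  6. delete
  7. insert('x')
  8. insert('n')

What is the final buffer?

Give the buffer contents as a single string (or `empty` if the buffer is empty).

Answer: xnlkyxnlxnl

Derivation:
After op 1 (delete): buffer="kyng" (len 4), cursors c1@0 c2@3 c3@4, authorship ....
After op 2 (insert('k')): buffer="kkynkgk" (len 7), cursors c1@1 c2@5 c3@7, authorship 1...2.3
After op 3 (delete): buffer="kyng" (len 4), cursors c1@0 c2@3 c3@4, authorship ....
After op 4 (insert('l')): buffer="lkynlgl" (len 7), cursors c1@1 c2@5 c3@7, authorship 1...2.3
After op 5 (move_left): buffer="lkynlgl" (len 7), cursors c1@0 c2@4 c3@6, authorship 1...2.3
After op 6 (delete): buffer="lkyll" (len 5), cursors c1@0 c2@3 c3@4, authorship 1..23
After op 7 (insert('x')): buffer="xlkyxlxl" (len 8), cursors c1@1 c2@5 c3@7, authorship 11..2233
After op 8 (insert('n')): buffer="xnlkyxnlxnl" (len 11), cursors c1@2 c2@7 c3@10, authorship 111..222333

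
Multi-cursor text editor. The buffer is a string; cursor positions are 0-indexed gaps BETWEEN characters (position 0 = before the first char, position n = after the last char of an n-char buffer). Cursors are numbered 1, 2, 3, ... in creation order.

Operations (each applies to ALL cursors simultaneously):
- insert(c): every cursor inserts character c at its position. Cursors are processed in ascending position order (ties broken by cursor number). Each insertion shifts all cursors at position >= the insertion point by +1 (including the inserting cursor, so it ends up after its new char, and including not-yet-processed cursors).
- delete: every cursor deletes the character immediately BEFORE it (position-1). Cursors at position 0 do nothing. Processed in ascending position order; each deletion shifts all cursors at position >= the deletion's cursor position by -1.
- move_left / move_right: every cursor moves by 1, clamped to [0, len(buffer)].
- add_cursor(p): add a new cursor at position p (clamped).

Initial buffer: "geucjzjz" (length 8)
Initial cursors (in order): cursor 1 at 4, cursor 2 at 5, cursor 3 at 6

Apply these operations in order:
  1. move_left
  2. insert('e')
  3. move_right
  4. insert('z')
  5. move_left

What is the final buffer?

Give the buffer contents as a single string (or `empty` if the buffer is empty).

After op 1 (move_left): buffer="geucjzjz" (len 8), cursors c1@3 c2@4 c3@5, authorship ........
After op 2 (insert('e')): buffer="geuecejezjz" (len 11), cursors c1@4 c2@6 c3@8, authorship ...1.2.3...
After op 3 (move_right): buffer="geuecejezjz" (len 11), cursors c1@5 c2@7 c3@9, authorship ...1.2.3...
After op 4 (insert('z')): buffer="geueczejzezzjz" (len 14), cursors c1@6 c2@9 c3@12, authorship ...1.12.23.3..
After op 5 (move_left): buffer="geueczejzezzjz" (len 14), cursors c1@5 c2@8 c3@11, authorship ...1.12.23.3..

Answer: geueczejzezzjz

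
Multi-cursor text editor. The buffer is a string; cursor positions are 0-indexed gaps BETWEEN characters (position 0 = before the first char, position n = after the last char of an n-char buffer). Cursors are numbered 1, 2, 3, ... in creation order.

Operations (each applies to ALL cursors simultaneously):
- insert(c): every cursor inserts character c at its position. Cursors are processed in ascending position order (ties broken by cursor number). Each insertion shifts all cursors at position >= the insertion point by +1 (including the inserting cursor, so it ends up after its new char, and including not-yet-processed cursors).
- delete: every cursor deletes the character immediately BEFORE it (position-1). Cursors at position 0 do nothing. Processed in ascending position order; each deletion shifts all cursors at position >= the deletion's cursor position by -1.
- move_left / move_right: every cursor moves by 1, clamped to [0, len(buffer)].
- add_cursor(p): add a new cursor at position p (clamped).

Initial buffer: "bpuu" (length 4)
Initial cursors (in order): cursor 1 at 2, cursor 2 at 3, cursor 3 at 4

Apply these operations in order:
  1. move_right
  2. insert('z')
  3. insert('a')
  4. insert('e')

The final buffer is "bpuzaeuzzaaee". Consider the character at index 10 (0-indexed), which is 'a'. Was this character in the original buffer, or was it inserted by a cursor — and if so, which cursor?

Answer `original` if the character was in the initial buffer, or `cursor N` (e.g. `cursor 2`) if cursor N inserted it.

Answer: cursor 3

Derivation:
After op 1 (move_right): buffer="bpuu" (len 4), cursors c1@3 c2@4 c3@4, authorship ....
After op 2 (insert('z')): buffer="bpuzuzz" (len 7), cursors c1@4 c2@7 c3@7, authorship ...1.23
After op 3 (insert('a')): buffer="bpuzauzzaa" (len 10), cursors c1@5 c2@10 c3@10, authorship ...11.2323
After op 4 (insert('e')): buffer="bpuzaeuzzaaee" (len 13), cursors c1@6 c2@13 c3@13, authorship ...111.232323
Authorship (.=original, N=cursor N): . . . 1 1 1 . 2 3 2 3 2 3
Index 10: author = 3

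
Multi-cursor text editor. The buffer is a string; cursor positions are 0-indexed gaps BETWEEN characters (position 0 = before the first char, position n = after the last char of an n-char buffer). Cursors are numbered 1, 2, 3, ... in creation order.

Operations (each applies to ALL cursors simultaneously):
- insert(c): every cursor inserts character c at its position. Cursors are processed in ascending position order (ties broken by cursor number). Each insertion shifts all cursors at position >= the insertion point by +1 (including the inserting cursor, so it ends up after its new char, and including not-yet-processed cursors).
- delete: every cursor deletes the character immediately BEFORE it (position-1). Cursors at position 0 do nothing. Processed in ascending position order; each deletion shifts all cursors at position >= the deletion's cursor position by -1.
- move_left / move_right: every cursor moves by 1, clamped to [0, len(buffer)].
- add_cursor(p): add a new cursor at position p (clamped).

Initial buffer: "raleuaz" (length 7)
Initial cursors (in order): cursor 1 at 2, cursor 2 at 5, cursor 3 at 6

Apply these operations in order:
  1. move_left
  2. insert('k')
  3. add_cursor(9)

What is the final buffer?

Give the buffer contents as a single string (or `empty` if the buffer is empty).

After op 1 (move_left): buffer="raleuaz" (len 7), cursors c1@1 c2@4 c3@5, authorship .......
After op 2 (insert('k')): buffer="rkalekukaz" (len 10), cursors c1@2 c2@6 c3@8, authorship .1...2.3..
After op 3 (add_cursor(9)): buffer="rkalekukaz" (len 10), cursors c1@2 c2@6 c3@8 c4@9, authorship .1...2.3..

Answer: rkalekukaz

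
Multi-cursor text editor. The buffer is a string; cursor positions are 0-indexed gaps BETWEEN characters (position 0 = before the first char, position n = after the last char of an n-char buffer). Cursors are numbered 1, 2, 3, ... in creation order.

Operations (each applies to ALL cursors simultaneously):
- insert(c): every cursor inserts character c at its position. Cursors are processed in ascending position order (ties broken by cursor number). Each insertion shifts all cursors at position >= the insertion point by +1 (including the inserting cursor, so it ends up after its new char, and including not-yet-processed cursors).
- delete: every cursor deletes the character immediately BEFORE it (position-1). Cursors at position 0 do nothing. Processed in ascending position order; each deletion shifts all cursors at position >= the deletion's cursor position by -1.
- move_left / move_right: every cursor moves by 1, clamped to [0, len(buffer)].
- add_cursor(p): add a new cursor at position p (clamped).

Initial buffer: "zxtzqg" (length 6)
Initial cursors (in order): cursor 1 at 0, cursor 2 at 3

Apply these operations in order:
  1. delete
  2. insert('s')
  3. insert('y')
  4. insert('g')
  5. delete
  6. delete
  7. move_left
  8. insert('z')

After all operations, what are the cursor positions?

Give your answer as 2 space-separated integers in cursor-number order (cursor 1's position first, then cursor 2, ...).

Answer: 1 5

Derivation:
After op 1 (delete): buffer="zxzqg" (len 5), cursors c1@0 c2@2, authorship .....
After op 2 (insert('s')): buffer="szxszqg" (len 7), cursors c1@1 c2@4, authorship 1..2...
After op 3 (insert('y')): buffer="syzxsyzqg" (len 9), cursors c1@2 c2@6, authorship 11..22...
After op 4 (insert('g')): buffer="sygzxsygzqg" (len 11), cursors c1@3 c2@8, authorship 111..222...
After op 5 (delete): buffer="syzxsyzqg" (len 9), cursors c1@2 c2@6, authorship 11..22...
After op 6 (delete): buffer="szxszqg" (len 7), cursors c1@1 c2@4, authorship 1..2...
After op 7 (move_left): buffer="szxszqg" (len 7), cursors c1@0 c2@3, authorship 1..2...
After op 8 (insert('z')): buffer="zszxzszqg" (len 9), cursors c1@1 c2@5, authorship 11..22...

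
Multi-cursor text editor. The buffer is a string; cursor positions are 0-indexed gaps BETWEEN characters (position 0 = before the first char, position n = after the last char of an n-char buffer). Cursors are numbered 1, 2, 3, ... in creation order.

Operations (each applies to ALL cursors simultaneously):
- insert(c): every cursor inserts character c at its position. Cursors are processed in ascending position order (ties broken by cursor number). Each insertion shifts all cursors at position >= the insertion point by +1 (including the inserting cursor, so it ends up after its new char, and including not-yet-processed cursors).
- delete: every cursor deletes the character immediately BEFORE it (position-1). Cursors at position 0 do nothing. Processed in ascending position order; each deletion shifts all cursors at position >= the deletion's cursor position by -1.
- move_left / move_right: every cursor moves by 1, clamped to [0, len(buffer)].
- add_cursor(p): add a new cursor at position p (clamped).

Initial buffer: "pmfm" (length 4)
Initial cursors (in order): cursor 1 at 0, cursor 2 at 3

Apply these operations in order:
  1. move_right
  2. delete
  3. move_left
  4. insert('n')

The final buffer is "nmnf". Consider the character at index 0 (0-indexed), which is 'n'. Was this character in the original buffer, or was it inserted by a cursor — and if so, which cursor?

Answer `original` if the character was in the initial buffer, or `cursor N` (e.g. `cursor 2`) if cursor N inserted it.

Answer: cursor 1

Derivation:
After op 1 (move_right): buffer="pmfm" (len 4), cursors c1@1 c2@4, authorship ....
After op 2 (delete): buffer="mf" (len 2), cursors c1@0 c2@2, authorship ..
After op 3 (move_left): buffer="mf" (len 2), cursors c1@0 c2@1, authorship ..
After op 4 (insert('n')): buffer="nmnf" (len 4), cursors c1@1 c2@3, authorship 1.2.
Authorship (.=original, N=cursor N): 1 . 2 .
Index 0: author = 1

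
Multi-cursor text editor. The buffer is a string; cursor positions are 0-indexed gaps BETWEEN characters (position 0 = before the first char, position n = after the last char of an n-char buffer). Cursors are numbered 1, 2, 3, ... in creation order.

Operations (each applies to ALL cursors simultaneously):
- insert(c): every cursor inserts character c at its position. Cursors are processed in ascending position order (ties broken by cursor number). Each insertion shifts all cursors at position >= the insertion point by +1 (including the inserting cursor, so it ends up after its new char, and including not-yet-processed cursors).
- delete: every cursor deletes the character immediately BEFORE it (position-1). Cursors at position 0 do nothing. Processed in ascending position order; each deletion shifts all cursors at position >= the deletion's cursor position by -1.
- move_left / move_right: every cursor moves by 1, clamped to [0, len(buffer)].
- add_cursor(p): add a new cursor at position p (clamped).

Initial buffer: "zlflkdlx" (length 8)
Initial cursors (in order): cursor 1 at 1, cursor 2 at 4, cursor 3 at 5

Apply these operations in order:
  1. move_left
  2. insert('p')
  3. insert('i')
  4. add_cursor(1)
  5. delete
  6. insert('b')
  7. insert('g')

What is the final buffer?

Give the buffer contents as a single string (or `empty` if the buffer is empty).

After op 1 (move_left): buffer="zlflkdlx" (len 8), cursors c1@0 c2@3 c3@4, authorship ........
After op 2 (insert('p')): buffer="pzlfplpkdlx" (len 11), cursors c1@1 c2@5 c3@7, authorship 1...2.3....
After op 3 (insert('i')): buffer="pizlfpilpikdlx" (len 14), cursors c1@2 c2@7 c3@10, authorship 11...22.33....
After op 4 (add_cursor(1)): buffer="pizlfpilpikdlx" (len 14), cursors c4@1 c1@2 c2@7 c3@10, authorship 11...22.33....
After op 5 (delete): buffer="zlfplpkdlx" (len 10), cursors c1@0 c4@0 c2@4 c3@6, authorship ...2.3....
After op 6 (insert('b')): buffer="bbzlfpblpbkdlx" (len 14), cursors c1@2 c4@2 c2@7 c3@10, authorship 14...22.33....
After op 7 (insert('g')): buffer="bbggzlfpbglpbgkdlx" (len 18), cursors c1@4 c4@4 c2@10 c3@14, authorship 1414...222.333....

Answer: bbggzlfpbglpbgkdlx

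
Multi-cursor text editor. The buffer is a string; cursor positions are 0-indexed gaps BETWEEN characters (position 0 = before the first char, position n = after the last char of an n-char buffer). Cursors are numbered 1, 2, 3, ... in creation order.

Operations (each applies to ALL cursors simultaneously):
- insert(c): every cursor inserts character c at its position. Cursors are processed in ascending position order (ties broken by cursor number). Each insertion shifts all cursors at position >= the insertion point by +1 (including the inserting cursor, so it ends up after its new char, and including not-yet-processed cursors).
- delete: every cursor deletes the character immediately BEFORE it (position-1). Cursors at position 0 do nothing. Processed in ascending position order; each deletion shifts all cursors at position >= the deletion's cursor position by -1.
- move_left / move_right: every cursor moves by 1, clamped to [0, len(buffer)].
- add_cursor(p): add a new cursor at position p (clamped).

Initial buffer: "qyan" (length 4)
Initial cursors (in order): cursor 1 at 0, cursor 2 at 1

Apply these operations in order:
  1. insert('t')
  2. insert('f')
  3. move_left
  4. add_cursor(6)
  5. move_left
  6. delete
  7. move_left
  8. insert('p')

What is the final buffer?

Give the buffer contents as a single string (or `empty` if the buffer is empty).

After op 1 (insert('t')): buffer="tqtyan" (len 6), cursors c1@1 c2@3, authorship 1.2...
After op 2 (insert('f')): buffer="tfqtfyan" (len 8), cursors c1@2 c2@5, authorship 11.22...
After op 3 (move_left): buffer="tfqtfyan" (len 8), cursors c1@1 c2@4, authorship 11.22...
After op 4 (add_cursor(6)): buffer="tfqtfyan" (len 8), cursors c1@1 c2@4 c3@6, authorship 11.22...
After op 5 (move_left): buffer="tfqtfyan" (len 8), cursors c1@0 c2@3 c3@5, authorship 11.22...
After op 6 (delete): buffer="tftyan" (len 6), cursors c1@0 c2@2 c3@3, authorship 112...
After op 7 (move_left): buffer="tftyan" (len 6), cursors c1@0 c2@1 c3@2, authorship 112...
After op 8 (insert('p')): buffer="ptpfptyan" (len 9), cursors c1@1 c2@3 c3@5, authorship 112132...

Answer: ptpfptyan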